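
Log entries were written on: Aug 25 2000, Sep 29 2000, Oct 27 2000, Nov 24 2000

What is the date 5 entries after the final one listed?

These are Fridays with 35, 28, 28-day gaps.
Each is the final Friday of its month — Sep 29 2000 is past the 28th, so '4th Friday' doesn't fit.
December 2000 ends with Friday Dec 29 2000.
Last Friday of January 2001: Jan 26 2001.
Last Friday of February 2001: Feb 23 2001.
Last Friday of March 2001: Mar 30 2001.
April 2001 ends with Friday Apr 27 2001.

Apr 27 2001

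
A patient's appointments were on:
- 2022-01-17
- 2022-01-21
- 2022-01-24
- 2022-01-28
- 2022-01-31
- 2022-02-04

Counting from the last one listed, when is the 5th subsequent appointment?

2022-02-21

The gap pattern 4, 3, 4, 3, 4 repeats every 2 events.
These are the Mondays and Fridays of each week.
The following Monday is 2022-02-07.
Next Friday: 2022-02-11.
The following Monday is 2022-02-14.
The following Friday is 2022-02-18.
The following Monday is 2022-02-21.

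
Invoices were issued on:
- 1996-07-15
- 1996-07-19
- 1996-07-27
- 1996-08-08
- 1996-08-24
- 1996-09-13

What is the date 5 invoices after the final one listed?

1997-02-20

Intervals are 4, 8, 12, 16, 20 days — an arithmetic progression with common difference 4.
Next gap: 24 days. 1996-09-13 + 24 days = 1996-10-07.
Next gap: 28 days. 1996-10-07 + 28 days = 1996-11-04.
Next gap: 32 days. 1996-11-04 + 32 days = 1996-12-06.
Next gap: 36 days. 1996-12-06 + 36 days = 1997-01-11.
Next gap: 40 days. 1997-01-11 + 40 days = 1997-02-20.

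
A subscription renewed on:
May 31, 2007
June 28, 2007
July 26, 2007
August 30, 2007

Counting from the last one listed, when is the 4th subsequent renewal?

These are Thursdays with 28, 28, 35-day gaps.
Each is the final Thursday of its month — May 31, 2007 is past the 28th, so '4th Thursday' doesn't fit.
September 2007 ends with Thursday September 27, 2007.
October 2007 ends with Thursday October 25, 2007.
Last Thursday of November 2007: November 29, 2007.
Last Thursday of December 2007: December 27, 2007.

December 27, 2007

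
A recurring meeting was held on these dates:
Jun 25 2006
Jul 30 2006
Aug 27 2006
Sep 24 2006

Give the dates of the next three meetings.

All Sundays; the gaps (35, 28, 28) vary with month length.
This is the last Sunday of each month.
October 2006 ends with Sunday Oct 29 2006.
November 2006 ends with Sunday Nov 26 2006.
December 2006 ends with Sunday Dec 31 2006.

Oct 29 2006, Nov 26 2006, Dec 31 2006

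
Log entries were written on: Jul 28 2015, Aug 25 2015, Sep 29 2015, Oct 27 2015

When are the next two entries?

These are Tuesdays with 28, 35, 28-day gaps.
Each is the final Tuesday of its month — Sep 29 2015 is past the 28th, so '4th Tuesday' doesn't fit.
Last Tuesday of November 2015: Nov 24 2015.
Last Tuesday of December 2015: Dec 29 2015.

Nov 24 2015, Dec 29 2015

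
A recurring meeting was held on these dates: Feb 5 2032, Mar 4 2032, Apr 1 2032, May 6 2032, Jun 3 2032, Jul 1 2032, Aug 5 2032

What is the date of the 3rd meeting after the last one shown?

These are Thursdays at 28- or 35-day spacing (28, 28, 35, 28, 28, 35).
The pattern: 1st Thursday of the month.
September 2032 — 1st Thursday is Sep 2 2032.
1st Thursday of October 2032: Oct 7 2032.
November 2032 — 1st Thursday is Nov 4 2032.

Nov 4 2032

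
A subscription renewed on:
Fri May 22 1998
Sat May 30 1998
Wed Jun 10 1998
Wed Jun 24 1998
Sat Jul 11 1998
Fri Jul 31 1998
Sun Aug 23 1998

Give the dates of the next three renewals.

Fri Sep 18 1998, Sat Oct 17 1998, Wed Nov 18 1998

Intervals are 8, 11, 14, 17, 20, 23 days — an arithmetic progression with common difference 3.
Next gap: 26 days. Sun Aug 23 1998 + 26 days = Fri Sep 18 1998.
Next gap: 29 days. Fri Sep 18 1998 + 29 days = Sat Oct 17 1998.
Next gap: 32 days. Sat Oct 17 1998 + 32 days = Wed Nov 18 1998.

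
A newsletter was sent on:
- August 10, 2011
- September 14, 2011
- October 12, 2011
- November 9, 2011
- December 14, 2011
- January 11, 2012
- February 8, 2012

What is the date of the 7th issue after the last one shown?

September 12, 2012

All dates are Wednesdays, 35, 28, 28, 35, 28, 28 days apart.
Specifically, the 2nd Wednesday of each month.
2nd Wednesday of March 2012: March 14, 2012.
April 2012 — 2nd Wednesday is April 11, 2012.
May 2012 — 2nd Wednesday is May 9, 2012.
June 2012 — 2nd Wednesday is June 13, 2012.
July 2012 — 2nd Wednesday is July 11, 2012.
2nd Wednesday of August 2012: August 8, 2012.
2nd Wednesday of September 2012: September 12, 2012.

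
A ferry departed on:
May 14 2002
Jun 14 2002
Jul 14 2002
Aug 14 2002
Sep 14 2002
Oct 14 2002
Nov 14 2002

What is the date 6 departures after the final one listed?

May 14 2003

The day-of-month is always 14 (31, 30, 31, 31, 30, 31 days between events).
So this recurs on the 14th of each month.
Next: December 2002 → Dec 14 2002.
January 2003: Jan 14 2003.
Next: February 2003 → Feb 14 2003.
Next: March 2003 → Mar 14 2003.
April 2003: Apr 14 2003.
May 2003: May 14 2003.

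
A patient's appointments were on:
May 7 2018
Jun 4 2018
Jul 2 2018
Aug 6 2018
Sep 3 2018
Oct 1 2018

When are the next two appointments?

These are Mondays at 28- or 35-day spacing (28, 28, 35, 28, 28).
The pattern: 1st Monday of the month.
1st Monday of November 2018: Nov 5 2018.
December 2018 — 1st Monday is Dec 3 2018.

Nov 5 2018, Dec 3 2018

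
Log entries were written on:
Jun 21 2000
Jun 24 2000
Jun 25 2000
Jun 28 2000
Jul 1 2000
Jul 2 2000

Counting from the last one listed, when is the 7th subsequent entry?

Jul 19 2000

Every event lands on a Wednesday or Saturday or Sunday (gaps cycle 3, 1, 3, 3, 1).
So the schedule is: every Wednesday, Saturday and Sunday.
The following Wednesday is Jul 5 2000.
The following Saturday is Jul 8 2000.
Next Sunday: Jul 9 2000.
The following Wednesday is Jul 12 2000.
Next Saturday: Jul 15 2000.
Next Sunday: Jul 16 2000.
Next Wednesday: Jul 19 2000.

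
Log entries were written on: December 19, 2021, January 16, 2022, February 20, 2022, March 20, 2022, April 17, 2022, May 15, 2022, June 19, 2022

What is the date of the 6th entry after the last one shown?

All dates are Sundays, 28, 35, 28, 28, 28, 35 days apart.
Specifically, the 3rd Sunday of each month.
3rd Sunday of July 2022: July 17, 2022.
3rd Sunday of August 2022: August 21, 2022.
September 2022 — 3rd Sunday is September 18, 2022.
3rd Sunday of October 2022: October 16, 2022.
3rd Sunday of November 2022: November 20, 2022.
December 2022 — 3rd Sunday is December 18, 2022.

December 18, 2022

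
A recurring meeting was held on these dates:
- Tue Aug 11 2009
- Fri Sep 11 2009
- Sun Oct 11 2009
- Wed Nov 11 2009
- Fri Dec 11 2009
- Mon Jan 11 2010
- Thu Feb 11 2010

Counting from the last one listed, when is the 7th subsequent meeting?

The day-of-month is always 11 (31, 30, 31, 30, 31, 31 days between events).
So this recurs on the 11th of each month.
March 2010: Thu Mar 11 2010.
April 2010: Sun Apr 11 2010.
May 2010: Tue May 11 2010.
Next: June 2010 → Fri Jun 11 2010.
July 2010: Sun Jul 11 2010.
August 2010: Wed Aug 11 2010.
September 2010: Sat Sep 11 2010.

Sat Sep 11 2010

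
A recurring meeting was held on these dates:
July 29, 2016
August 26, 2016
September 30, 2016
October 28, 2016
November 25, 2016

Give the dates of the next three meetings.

December 30, 2016; January 27, 2017; February 24, 2017

All Fridays; the gaps (28, 35, 28, 28) vary with month length.
This is the last Friday of each month.
December 2016 ends with Friday December 30, 2016.
Last Friday of January 2017: January 27, 2017.
February 2017 ends with Friday February 24, 2017.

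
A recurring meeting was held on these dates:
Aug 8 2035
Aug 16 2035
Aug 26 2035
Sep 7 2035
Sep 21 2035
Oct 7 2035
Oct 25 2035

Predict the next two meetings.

Gaps: 8, 10, 12, 14, 16, 18 days — each gap is 2 larger than the previous one.
Next gap: 20 days. Oct 25 2035 + 20 days = Nov 14 2035.
Next gap: 22 days. Nov 14 2035 + 22 days = Dec 6 2035.

Nov 14 2035, Dec 6 2035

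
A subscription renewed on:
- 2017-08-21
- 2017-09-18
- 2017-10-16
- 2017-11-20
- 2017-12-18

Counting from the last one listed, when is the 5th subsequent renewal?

2018-05-21

Gaps: 28, 28, 35, 28 days — a mix of 28 and 35. Every date is a Monday.
Each is the 3rd Monday of its month.
January 2018 — 3rd Monday is 2018-01-15.
February 2018 — 3rd Monday is 2018-02-19.
March 2018 — 3rd Monday is 2018-03-19.
3rd Monday of April 2018: 2018-04-16.
May 2018 — 3rd Monday is 2018-05-21.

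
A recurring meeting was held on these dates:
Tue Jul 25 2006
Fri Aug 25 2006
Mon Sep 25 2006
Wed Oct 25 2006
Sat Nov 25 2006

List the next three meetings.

Mon Dec 25 2006, Thu Jan 25 2007, Sun Feb 25 2007

Each date is the 25th; the gaps (31, 31, 30, 31) track the month lengths.
The rule is the 25th of each month.
Next: December 2006 → Mon Dec 25 2006.
January 2007: Thu Jan 25 2007.
Next: February 2007 → Sun Feb 25 2007.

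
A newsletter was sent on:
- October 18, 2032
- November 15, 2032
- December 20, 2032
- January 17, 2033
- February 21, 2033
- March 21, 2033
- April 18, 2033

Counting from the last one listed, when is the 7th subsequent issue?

All dates are Mondays, 28, 35, 28, 35, 28, 28 days apart.
Specifically, the 3rd Monday of each month.
May 2033 — 3rd Monday is May 16, 2033.
June 2033 — 3rd Monday is June 20, 2033.
3rd Monday of July 2033: July 18, 2033.
August 2033 — 3rd Monday is August 15, 2033.
3rd Monday of September 2033: September 19, 2033.
3rd Monday of October 2033: October 17, 2033.
3rd Monday of November 2033: November 21, 2033.

November 21, 2033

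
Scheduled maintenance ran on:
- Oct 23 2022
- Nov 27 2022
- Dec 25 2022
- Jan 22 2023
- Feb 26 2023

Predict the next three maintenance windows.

Mar 26 2023, Apr 23 2023, May 28 2023

These are Sundays at 28- or 35-day spacing (35, 28, 28, 35).
The pattern: 4th Sunday of the month.
March 2023 — 4th Sunday is Mar 26 2023.
4th Sunday of April 2023: Apr 23 2023.
May 2023 — 4th Sunday is May 28 2023.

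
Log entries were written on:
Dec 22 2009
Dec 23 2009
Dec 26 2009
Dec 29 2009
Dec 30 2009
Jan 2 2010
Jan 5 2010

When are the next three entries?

Jan 6 2010, Jan 9 2010, Jan 12 2010

Gaps: 1, 3, 3, 1, 3, 3 days — not constant, but cyclic with period 3.
The events fall on every Tuesday, Wednesday and Saturday.
The following Wednesday is Jan 6 2010.
Next Saturday: Jan 9 2010.
The following Tuesday is Jan 12 2010.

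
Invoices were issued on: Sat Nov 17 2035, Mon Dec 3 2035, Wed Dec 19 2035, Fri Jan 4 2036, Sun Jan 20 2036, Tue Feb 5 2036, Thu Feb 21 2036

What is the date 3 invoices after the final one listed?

Wed Apr 9 2036

Every event comes 16 days after the last (16, 16, 16, 16, 16, 16).
Thu Feb 21 2036 + 16 days = Sat Mar 8 2036.
Sat Mar 8 2036 + 16 days = Mon Mar 24 2036.
Mon Mar 24 2036 + 16 days = Wed Apr 9 2036.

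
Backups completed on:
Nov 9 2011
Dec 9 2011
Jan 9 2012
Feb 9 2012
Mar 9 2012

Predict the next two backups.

The day-of-month is always 9 (30, 31, 31, 29 days between events).
So this recurs on the 9th of each month.
April 2012: Apr 9 2012.
May 2012: May 9 2012.

Apr 9 2012, May 9 2012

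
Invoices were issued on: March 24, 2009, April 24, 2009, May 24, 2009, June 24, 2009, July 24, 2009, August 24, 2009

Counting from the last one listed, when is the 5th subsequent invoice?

Gaps: 31, 30, 31, 30, 31 days — not constant. Every event is on the 24th of the month.
Pattern: the 24th of each month.
September 2009: September 24, 2009.
Next: October 2009 → October 24, 2009.
Next: November 2009 → November 24, 2009.
December 2009: December 24, 2009.
January 2010: January 24, 2010.

January 24, 2010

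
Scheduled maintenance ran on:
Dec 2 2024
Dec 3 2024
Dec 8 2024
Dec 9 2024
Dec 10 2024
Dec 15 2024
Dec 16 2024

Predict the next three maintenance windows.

Dec 17 2024, Dec 22 2024, Dec 23 2024

Every event lands on a Monday or Tuesday or Sunday (gaps cycle 1, 5, 1, 1, 5, 1).
So the schedule is: every Monday, Tuesday and Sunday.
The following Tuesday is Dec 17 2024.
The following Sunday is Dec 22 2024.
Next Monday: Dec 23 2024.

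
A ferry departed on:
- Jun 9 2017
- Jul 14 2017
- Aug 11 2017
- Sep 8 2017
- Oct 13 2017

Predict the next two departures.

All dates are Fridays, 35, 28, 28, 35 days apart.
Specifically, the 2nd Friday of each month.
November 2017 — 2nd Friday is Nov 10 2017.
December 2017 — 2nd Friday is Dec 8 2017.

Nov 10 2017, Dec 8 2017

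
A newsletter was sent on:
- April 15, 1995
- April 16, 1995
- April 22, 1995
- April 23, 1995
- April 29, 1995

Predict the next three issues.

April 30, 1995; May 6, 1995; May 7, 1995

Every event lands on a Saturday or Sunday (gaps cycle 1, 6, 1, 6).
So the schedule is: every Saturday and Sunday.
The following Sunday is April 30, 1995.
The following Saturday is May 6, 1995.
Next Sunday: May 7, 1995.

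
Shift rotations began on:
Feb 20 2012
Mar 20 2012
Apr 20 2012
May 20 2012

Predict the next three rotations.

Each date is the 20th; the gaps (29, 31, 30) track the month lengths.
The rule is the 20th of each month.
Next: June 2012 → Jun 20 2012.
July 2012: Jul 20 2012.
Next: August 2012 → Aug 20 2012.

Jun 20 2012, Jul 20 2012, Aug 20 2012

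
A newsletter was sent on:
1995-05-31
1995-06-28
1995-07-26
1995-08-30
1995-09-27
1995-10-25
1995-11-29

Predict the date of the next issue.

These are Wednesdays with 28, 28, 35, 28, 28, 35-day gaps.
Each is the final Wednesday of its month — 1995-05-31 is past the 28th, so '4th Wednesday' doesn't fit.
Last Wednesday of December 1995: 1995-12-27.

1995-12-27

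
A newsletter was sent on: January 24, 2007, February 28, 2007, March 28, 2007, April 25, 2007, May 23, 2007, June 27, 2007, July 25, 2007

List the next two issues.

All dates are Wednesdays, 35, 28, 28, 28, 35, 28 days apart.
Specifically, the 4th Wednesday of each month.
4th Wednesday of August 2007: August 22, 2007.
4th Wednesday of September 2007: September 26, 2007.

August 22, 2007; September 26, 2007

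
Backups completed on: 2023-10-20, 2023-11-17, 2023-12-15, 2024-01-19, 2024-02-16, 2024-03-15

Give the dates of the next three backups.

These are Fridays at 28- or 35-day spacing (28, 28, 35, 28, 28).
The pattern: 3rd Friday of the month.
3rd Friday of April 2024: 2024-04-19.
May 2024 — 3rd Friday is 2024-05-17.
June 2024 — 3rd Friday is 2024-06-21.

2024-04-19, 2024-05-17, 2024-06-21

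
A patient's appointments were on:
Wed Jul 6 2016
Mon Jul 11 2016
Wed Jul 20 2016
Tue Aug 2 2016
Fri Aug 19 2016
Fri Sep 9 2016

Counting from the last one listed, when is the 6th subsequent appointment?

Fri Apr 7 2017

Gaps: 5, 9, 13, 17, 21 days — each gap is 4 larger than the previous one.
Next gap: 25 days. Fri Sep 9 2016 + 25 days = Tue Oct 4 2016.
Next gap: 29 days. Tue Oct 4 2016 + 29 days = Wed Nov 2 2016.
Next gap: 33 days. Wed Nov 2 2016 + 33 days = Mon Dec 5 2016.
Next gap: 37 days. Mon Dec 5 2016 + 37 days = Wed Jan 11 2017.
Next gap: 41 days. Wed Jan 11 2017 + 41 days = Tue Feb 21 2017.
Next gap: 45 days. Tue Feb 21 2017 + 45 days = Fri Apr 7 2017.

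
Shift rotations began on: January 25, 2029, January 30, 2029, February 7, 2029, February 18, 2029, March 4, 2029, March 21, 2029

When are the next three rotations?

Gaps: 5, 8, 11, 14, 17 days — each gap is 3 larger than the previous one.
Next gap: 20 days. March 21, 2029 + 20 days = April 10, 2029.
Next gap: 23 days. April 10, 2029 + 23 days = May 3, 2029.
Next gap: 26 days. May 3, 2029 + 26 days = May 29, 2029.

April 10, 2029; May 3, 2029; May 29, 2029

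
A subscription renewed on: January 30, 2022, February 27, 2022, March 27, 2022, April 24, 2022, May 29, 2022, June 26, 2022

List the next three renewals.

July 31, 2022; August 28, 2022; September 25, 2022

All Sundays; the gaps (28, 28, 28, 35, 28) vary with month length.
This is the last Sunday of each month.
July 2022 ends with Sunday July 31, 2022.
Last Sunday of August 2022: August 28, 2022.
Last Sunday of September 2022: September 25, 2022.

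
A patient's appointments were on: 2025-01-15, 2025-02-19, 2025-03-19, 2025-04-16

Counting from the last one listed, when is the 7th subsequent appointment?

All dates are Wednesdays, 35, 28, 28 days apart.
Specifically, the 3rd Wednesday of each month.
3rd Wednesday of May 2025: 2025-05-21.
3rd Wednesday of June 2025: 2025-06-18.
3rd Wednesday of July 2025: 2025-07-16.
August 2025 — 3rd Wednesday is 2025-08-20.
3rd Wednesday of September 2025: 2025-09-17.
October 2025 — 3rd Wednesday is 2025-10-15.
November 2025 — 3rd Wednesday is 2025-11-19.

2025-11-19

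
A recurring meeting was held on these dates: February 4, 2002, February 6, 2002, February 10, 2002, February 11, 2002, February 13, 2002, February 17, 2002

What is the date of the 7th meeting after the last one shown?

Gaps: 2, 4, 1, 2, 4 days — not constant, but cyclic with period 3.
The events fall on every Monday, Wednesday and Sunday.
Next Monday: February 18, 2002.
Next Wednesday: February 20, 2002.
The following Sunday is February 24, 2002.
Next Monday: February 25, 2002.
The following Wednesday is February 27, 2002.
Next Sunday: March 3, 2002.
The following Monday is March 4, 2002.

March 4, 2002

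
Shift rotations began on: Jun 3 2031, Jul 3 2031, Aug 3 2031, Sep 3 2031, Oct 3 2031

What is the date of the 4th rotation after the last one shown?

Feb 3 2032

Gaps: 30, 31, 31, 30 days — not constant. Every event is on the 3rd of the month.
Pattern: the 3rd of each month.
Next: November 2031 → Nov 3 2031.
Next: December 2031 → Dec 3 2031.
Next: January 2032 → Jan 3 2032.
Next: February 2032 → Feb 3 2032.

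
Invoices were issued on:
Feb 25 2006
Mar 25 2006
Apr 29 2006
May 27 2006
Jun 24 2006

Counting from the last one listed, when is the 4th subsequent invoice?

Every date is a Saturday; gaps 28, 35, 28, 28 days.
Each is the last Saturday of its month (at least one falls on the 29th or later, ruling out '4th Saturday').
July 2006 ends with Saturday Jul 29 2006.
Last Saturday of August 2006: Aug 26 2006.
September 2006 ends with Saturday Sep 30 2006.
October 2006 ends with Saturday Oct 28 2006.

Oct 28 2006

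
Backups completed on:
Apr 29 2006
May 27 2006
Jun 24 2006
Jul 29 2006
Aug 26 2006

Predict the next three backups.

Sep 30 2006, Oct 28 2006, Nov 25 2006

Every date is a Saturday; gaps 28, 28, 35, 28 days.
Each is the last Saturday of its month (at least one falls on the 29th or later, ruling out '4th Saturday').
Last Saturday of September 2006: Sep 30 2006.
October 2006 ends with Saturday Oct 28 2006.
November 2006 ends with Saturday Nov 25 2006.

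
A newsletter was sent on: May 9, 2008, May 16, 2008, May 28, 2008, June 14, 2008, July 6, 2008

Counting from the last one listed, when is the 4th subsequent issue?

Gaps: 7, 12, 17, 22 days — each gap is 5 larger than the previous one.
Next gap: 27 days. July 6, 2008 + 27 days = August 2, 2008.
Next gap: 32 days. August 2, 2008 + 32 days = September 3, 2008.
Next gap: 37 days. September 3, 2008 + 37 days = October 10, 2008.
Next gap: 42 days. October 10, 2008 + 42 days = November 21, 2008.

November 21, 2008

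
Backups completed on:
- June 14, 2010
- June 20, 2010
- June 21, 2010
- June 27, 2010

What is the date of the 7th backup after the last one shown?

July 19, 2010

Gaps: 6, 1, 6 days — not constant, but cyclic with period 2.
The events fall on every Monday and Sunday.
Next Monday: June 28, 2010.
The following Sunday is July 4, 2010.
Next Monday: July 5, 2010.
The following Sunday is July 11, 2010.
Next Monday: July 12, 2010.
The following Sunday is July 18, 2010.
The following Monday is July 19, 2010.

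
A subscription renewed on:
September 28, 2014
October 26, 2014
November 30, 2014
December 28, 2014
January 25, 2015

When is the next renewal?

February 22, 2015

All Sundays; the gaps (28, 35, 28, 28) vary with month length.
This is the last Sunday of each month.
Last Sunday of February 2015: February 22, 2015.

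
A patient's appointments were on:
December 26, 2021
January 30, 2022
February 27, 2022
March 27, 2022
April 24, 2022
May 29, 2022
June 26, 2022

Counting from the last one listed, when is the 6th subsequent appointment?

Every date is a Sunday; gaps 35, 28, 28, 28, 35, 28 days.
Each is the last Sunday of its month (at least one falls on the 29th or later, ruling out '4th Sunday').
Last Sunday of July 2022: July 31, 2022.
Last Sunday of August 2022: August 28, 2022.
Last Sunday of September 2022: September 25, 2022.
Last Sunday of October 2022: October 30, 2022.
Last Sunday of November 2022: November 27, 2022.
December 2022 ends with Sunday December 25, 2022.

December 25, 2022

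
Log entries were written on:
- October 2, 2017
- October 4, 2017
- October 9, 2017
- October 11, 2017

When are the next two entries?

Gaps: 2, 5, 2 days — not constant, but cyclic with period 2.
The events fall on every Monday and Wednesday.
The following Monday is October 16, 2017.
The following Wednesday is October 18, 2017.

October 16, 2017; October 18, 2017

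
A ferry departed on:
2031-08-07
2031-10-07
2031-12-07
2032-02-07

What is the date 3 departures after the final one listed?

2032-08-07

The day-of-month is always 7 (61, 61, 62 days between events).
So this recurs on the 7th of every 2 months.
April 2032: 2032-04-07.
Next: June 2032 → 2032-06-07.
Next: August 2032 → 2032-08-07.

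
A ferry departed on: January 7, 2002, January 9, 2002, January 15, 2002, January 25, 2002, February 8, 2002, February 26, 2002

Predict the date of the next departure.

Gaps: 2, 6, 10, 14, 18 days — each gap is 4 larger than the previous one.
Next gap: 22 days. February 26, 2002 + 22 days = March 20, 2002.

March 20, 2002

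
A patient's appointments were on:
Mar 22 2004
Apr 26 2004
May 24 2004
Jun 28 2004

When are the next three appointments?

All dates are Mondays, 35, 28, 35 days apart.
Specifically, the 4th Monday of each month.
July 2004 — 4th Monday is Jul 26 2004.
August 2004 — 4th Monday is Aug 23 2004.
4th Monday of September 2004: Sep 27 2004.

Jul 26 2004, Aug 23 2004, Sep 27 2004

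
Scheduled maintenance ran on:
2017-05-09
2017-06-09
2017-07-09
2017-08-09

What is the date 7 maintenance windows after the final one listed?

The day-of-month is always 9 (31, 30, 31 days between events).
So this recurs on the 9th of each month.
Next: September 2017 → 2017-09-09.
October 2017: 2017-10-09.
November 2017: 2017-11-09.
December 2017: 2017-12-09.
Next: January 2018 → 2018-01-09.
February 2018: 2018-02-09.
March 2018: 2018-03-09.

2018-03-09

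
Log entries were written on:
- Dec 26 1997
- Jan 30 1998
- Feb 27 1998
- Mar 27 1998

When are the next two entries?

Apr 24 1998, May 29 1998

These are Fridays with 35, 28, 28-day gaps.
Each is the final Friday of its month — Jan 30 1998 is past the 28th, so '4th Friday' doesn't fit.
April 1998 ends with Friday Apr 24 1998.
Last Friday of May 1998: May 29 1998.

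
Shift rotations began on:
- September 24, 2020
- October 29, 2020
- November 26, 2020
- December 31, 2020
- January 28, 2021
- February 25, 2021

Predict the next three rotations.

All Thursdays; the gaps (35, 28, 35, 28, 28) vary with month length.
This is the last Thursday of each month.
Last Thursday of March 2021: March 25, 2021.
Last Thursday of April 2021: April 29, 2021.
Last Thursday of May 2021: May 27, 2021.

March 25, 2021; April 29, 2021; May 27, 2021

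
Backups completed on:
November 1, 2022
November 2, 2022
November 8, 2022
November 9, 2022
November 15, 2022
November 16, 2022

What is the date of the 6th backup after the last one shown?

December 7, 2022

Every event lands on a Tuesday or Wednesday (gaps cycle 1, 6, 1, 6, 1).
So the schedule is: every Tuesday and Wednesday.
The following Tuesday is November 22, 2022.
Next Wednesday: November 23, 2022.
The following Tuesday is November 29, 2022.
Next Wednesday: November 30, 2022.
Next Tuesday: December 6, 2022.
Next Wednesday: December 7, 2022.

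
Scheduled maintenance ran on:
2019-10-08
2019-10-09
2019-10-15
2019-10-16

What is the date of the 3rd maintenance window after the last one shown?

The gap pattern 1, 6, 1 repeats every 2 events.
These are the Tuesdays and Wednesdays of each week.
The following Tuesday is 2019-10-22.
The following Wednesday is 2019-10-23.
Next Tuesday: 2019-10-29.

2019-10-29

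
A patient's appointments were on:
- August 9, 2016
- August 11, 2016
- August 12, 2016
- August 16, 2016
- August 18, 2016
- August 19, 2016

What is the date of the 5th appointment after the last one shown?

September 1, 2016

Gaps: 2, 1, 4, 2, 1 days — not constant, but cyclic with period 3.
The events fall on every Tuesday, Thursday and Friday.
Next Tuesday: August 23, 2016.
Next Thursday: August 25, 2016.
The following Friday is August 26, 2016.
Next Tuesday: August 30, 2016.
Next Thursday: September 1, 2016.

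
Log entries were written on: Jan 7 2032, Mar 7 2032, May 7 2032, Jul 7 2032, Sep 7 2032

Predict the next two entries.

Nov 7 2032, Jan 7 2033

The day-of-month is always 7 (60, 61, 61, 62 days between events).
So this recurs on the 7th of every 2 months.
Next: November 2032 → Nov 7 2032.
Next: January 2033 → Jan 7 2033.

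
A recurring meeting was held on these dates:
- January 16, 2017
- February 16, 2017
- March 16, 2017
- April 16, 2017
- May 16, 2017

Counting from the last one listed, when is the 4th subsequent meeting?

Gaps: 31, 28, 31, 30 days — not constant. Every event is on the 16th of the month.
Pattern: the 16th of each month.
June 2017: June 16, 2017.
Next: July 2017 → July 16, 2017.
August 2017: August 16, 2017.
September 2017: September 16, 2017.

September 16, 2017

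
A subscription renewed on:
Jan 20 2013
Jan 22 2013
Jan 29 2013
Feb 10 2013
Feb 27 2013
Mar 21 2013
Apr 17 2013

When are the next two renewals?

May 19 2013, Jun 25 2013

Gaps: 2, 7, 12, 17, 22, 27 days — each gap is 5 larger than the previous one.
Next gap: 32 days. Apr 17 2013 + 32 days = May 19 2013.
Next gap: 37 days. May 19 2013 + 37 days = Jun 25 2013.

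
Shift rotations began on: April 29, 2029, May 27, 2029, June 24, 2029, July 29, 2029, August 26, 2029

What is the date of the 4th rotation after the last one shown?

December 30, 2029

Every date is a Sunday; gaps 28, 28, 35, 28 days.
Each is the last Sunday of its month (at least one falls on the 29th or later, ruling out '4th Sunday').
Last Sunday of September 2029: September 30, 2029.
October 2029 ends with Sunday October 28, 2029.
Last Sunday of November 2029: November 25, 2029.
December 2029 ends with Sunday December 30, 2029.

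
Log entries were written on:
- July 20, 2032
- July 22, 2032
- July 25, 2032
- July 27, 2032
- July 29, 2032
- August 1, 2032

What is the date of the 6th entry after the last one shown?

Every event lands on a Tuesday or Thursday or Sunday (gaps cycle 2, 3, 2, 2, 3).
So the schedule is: every Tuesday, Thursday and Sunday.
The following Tuesday is August 3, 2032.
Next Thursday: August 5, 2032.
Next Sunday: August 8, 2032.
The following Tuesday is August 10, 2032.
The following Thursday is August 12, 2032.
Next Sunday: August 15, 2032.

August 15, 2032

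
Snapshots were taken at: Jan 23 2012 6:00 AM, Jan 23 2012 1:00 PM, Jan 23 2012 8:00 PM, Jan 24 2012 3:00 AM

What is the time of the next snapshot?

Jan 24 2012 10:00 AM

Gaps: 7, 7, 7 hours — each event is 7 hours after the previous one.
Jan 24 2012 3:00 AM + 7 h = Jan 24 2012 10:00 AM.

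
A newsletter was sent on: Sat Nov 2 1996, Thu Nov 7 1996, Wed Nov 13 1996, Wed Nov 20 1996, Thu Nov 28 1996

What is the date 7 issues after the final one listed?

Thu Feb 20 1997

Gaps: 5, 6, 7, 8 days — each gap is 1 larger than the previous one.
Next gap: 9 days. Thu Nov 28 1996 + 9 days = Sat Dec 7 1996.
Next gap: 10 days. Sat Dec 7 1996 + 10 days = Tue Dec 17 1996.
Next gap: 11 days. Tue Dec 17 1996 + 11 days = Sat Dec 28 1996.
Next gap: 12 days. Sat Dec 28 1996 + 12 days = Thu Jan 9 1997.
Next gap: 13 days. Thu Jan 9 1997 + 13 days = Wed Jan 22 1997.
Next gap: 14 days. Wed Jan 22 1997 + 14 days = Wed Feb 5 1997.
Next gap: 15 days. Wed Feb 5 1997 + 15 days = Thu Feb 20 1997.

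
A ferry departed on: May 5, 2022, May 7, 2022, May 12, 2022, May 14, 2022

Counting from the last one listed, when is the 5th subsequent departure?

June 2, 2022

Every event lands on a Thursday or Saturday (gaps cycle 2, 5, 2).
So the schedule is: every Thursday and Saturday.
The following Thursday is May 19, 2022.
The following Saturday is May 21, 2022.
Next Thursday: May 26, 2022.
The following Saturday is May 28, 2022.
Next Thursday: June 2, 2022.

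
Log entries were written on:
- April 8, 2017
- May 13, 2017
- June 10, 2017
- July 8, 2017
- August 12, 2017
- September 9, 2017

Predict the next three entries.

October 14, 2017; November 11, 2017; December 9, 2017

All dates are Saturdays, 35, 28, 28, 35, 28 days apart.
Specifically, the 2nd Saturday of each month.
October 2017 — 2nd Saturday is October 14, 2017.
2nd Saturday of November 2017: November 11, 2017.
2nd Saturday of December 2017: December 9, 2017.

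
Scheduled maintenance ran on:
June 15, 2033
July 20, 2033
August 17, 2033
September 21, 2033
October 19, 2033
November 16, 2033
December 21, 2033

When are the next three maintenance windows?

All dates are Wednesdays, 35, 28, 35, 28, 28, 35 days apart.
Specifically, the 3rd Wednesday of each month.
3rd Wednesday of January 2034: January 18, 2034.
3rd Wednesday of February 2034: February 15, 2034.
3rd Wednesday of March 2034: March 15, 2034.

January 18, 2034; February 15, 2034; March 15, 2034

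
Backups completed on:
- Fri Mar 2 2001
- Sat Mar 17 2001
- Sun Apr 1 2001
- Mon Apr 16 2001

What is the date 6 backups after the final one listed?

Sun Jul 15 2001

Every event comes 15 days after the last (15, 15, 15).
Mon Apr 16 2001 + 15 days = Tue May 1 2001.
Tue May 1 2001 + 15 days = Wed May 16 2001.
Wed May 16 2001 + 15 days = Thu May 31 2001.
Thu May 31 2001 + 15 days = Fri Jun 15 2001.
Fri Jun 15 2001 + 15 days = Sat Jun 30 2001.
Sat Jun 30 2001 + 15 days = Sun Jul 15 2001.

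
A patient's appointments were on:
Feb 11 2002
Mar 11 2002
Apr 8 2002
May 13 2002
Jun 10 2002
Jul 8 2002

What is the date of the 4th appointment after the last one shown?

Nov 11 2002

These are Mondays at 28- or 35-day spacing (28, 28, 35, 28, 28).
The pattern: 2nd Monday of the month.
2nd Monday of August 2002: Aug 12 2002.
September 2002 — 2nd Monday is Sep 9 2002.
2nd Monday of October 2002: Oct 14 2002.
November 2002 — 2nd Monday is Nov 11 2002.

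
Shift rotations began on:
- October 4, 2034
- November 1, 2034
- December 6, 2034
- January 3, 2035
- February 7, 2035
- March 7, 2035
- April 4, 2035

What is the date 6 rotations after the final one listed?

These are Wednesdays at 28- or 35-day spacing (28, 35, 28, 35, 28, 28).
The pattern: 1st Wednesday of the month.
1st Wednesday of May 2035: May 2, 2035.
June 2035 — 1st Wednesday is June 6, 2035.
July 2035 — 1st Wednesday is July 4, 2035.
August 2035 — 1st Wednesday is August 1, 2035.
September 2035 — 1st Wednesday is September 5, 2035.
1st Wednesday of October 2035: October 3, 2035.

October 3, 2035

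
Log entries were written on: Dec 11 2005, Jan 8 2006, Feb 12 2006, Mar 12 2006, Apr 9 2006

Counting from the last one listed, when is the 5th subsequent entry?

Sep 10 2006

Gaps: 28, 35, 28, 28 days — a mix of 28 and 35. Every date is a Sunday.
Each is the 2nd Sunday of its month.
2nd Sunday of May 2006: May 14 2006.
June 2006 — 2nd Sunday is Jun 11 2006.
2nd Sunday of July 2006: Jul 9 2006.
2nd Sunday of August 2006: Aug 13 2006.
September 2006 — 2nd Sunday is Sep 10 2006.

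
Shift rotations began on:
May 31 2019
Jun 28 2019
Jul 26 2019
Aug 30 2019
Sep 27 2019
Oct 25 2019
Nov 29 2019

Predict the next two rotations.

These are Fridays with 28, 28, 35, 28, 28, 35-day gaps.
Each is the final Friday of its month — May 31 2019 is past the 28th, so '4th Friday' doesn't fit.
Last Friday of December 2019: Dec 27 2019.
January 2020 ends with Friday Jan 31 2020.

Dec 27 2019, Jan 31 2020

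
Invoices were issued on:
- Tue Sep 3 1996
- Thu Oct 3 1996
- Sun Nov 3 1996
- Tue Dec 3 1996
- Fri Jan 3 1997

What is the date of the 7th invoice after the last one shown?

Sun Aug 3 1997

The day-of-month is always 3 (30, 31, 30, 31 days between events).
So this recurs on the 3rd of each month.
Next: February 1997 → Mon Feb 3 1997.
March 1997: Mon Mar 3 1997.
April 1997: Thu Apr 3 1997.
May 1997: Sat May 3 1997.
June 1997: Tue Jun 3 1997.
Next: July 1997 → Thu Jul 3 1997.
Next: August 1997 → Sun Aug 3 1997.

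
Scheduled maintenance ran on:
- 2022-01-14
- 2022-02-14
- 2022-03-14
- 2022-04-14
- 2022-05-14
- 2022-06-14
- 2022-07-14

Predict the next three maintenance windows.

2022-08-14, 2022-09-14, 2022-10-14

The day-of-month is always 14 (31, 28, 31, 30, 31, 30 days between events).
So this recurs on the 14th of each month.
August 2022: 2022-08-14.
September 2022: 2022-09-14.
Next: October 2022 → 2022-10-14.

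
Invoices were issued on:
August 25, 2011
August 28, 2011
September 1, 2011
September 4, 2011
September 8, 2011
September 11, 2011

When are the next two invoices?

September 15, 2011; September 18, 2011

The gap pattern 3, 4, 3, 4, 3 repeats every 2 events.
These are the Thursdays and Sundays of each week.
Next Thursday: September 15, 2011.
The following Sunday is September 18, 2011.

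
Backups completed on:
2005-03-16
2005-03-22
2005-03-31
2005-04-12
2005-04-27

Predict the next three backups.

Intervals are 6, 9, 12, 15 days — an arithmetic progression with common difference 3.
Next gap: 18 days. 2005-04-27 + 18 days = 2005-05-15.
Next gap: 21 days. 2005-05-15 + 21 days = 2005-06-05.
Next gap: 24 days. 2005-06-05 + 24 days = 2005-06-29.

2005-05-15, 2005-06-05, 2005-06-29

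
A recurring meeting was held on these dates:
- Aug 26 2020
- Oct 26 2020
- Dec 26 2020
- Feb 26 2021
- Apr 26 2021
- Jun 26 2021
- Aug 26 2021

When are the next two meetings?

Oct 26 2021, Dec 26 2021

The day-of-month is always 26 (61, 61, 62, 59, 61, 61 days between events).
So this recurs on the 26th of every 2 months.
Next: October 2021 → Oct 26 2021.
Next: December 2021 → Dec 26 2021.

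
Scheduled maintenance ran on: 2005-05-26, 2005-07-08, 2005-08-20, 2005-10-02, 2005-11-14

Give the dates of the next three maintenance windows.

2005-12-27, 2006-02-08, 2006-03-23

Every event comes 43 days after the last (43, 43, 43, 43).
2005-11-14 + 43 days = 2005-12-27.
2005-12-27 + 43 days = 2006-02-08.
2006-02-08 + 43 days = 2006-03-23.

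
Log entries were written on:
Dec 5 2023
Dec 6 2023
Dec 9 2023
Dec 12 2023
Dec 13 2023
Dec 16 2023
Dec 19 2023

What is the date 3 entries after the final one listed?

Dec 26 2023

Every event lands on a Tuesday or Wednesday or Saturday (gaps cycle 1, 3, 3, 1, 3, 3).
So the schedule is: every Tuesday, Wednesday and Saturday.
Next Wednesday: Dec 20 2023.
The following Saturday is Dec 23 2023.
The following Tuesday is Dec 26 2023.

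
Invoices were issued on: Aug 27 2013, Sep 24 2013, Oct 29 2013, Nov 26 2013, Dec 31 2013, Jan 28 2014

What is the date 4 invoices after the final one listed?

May 27 2014

These are Tuesdays with 28, 35, 28, 35, 28-day gaps.
Each is the final Tuesday of its month — Oct 29 2013 is past the 28th, so '4th Tuesday' doesn't fit.
February 2014 ends with Tuesday Feb 25 2014.
Last Tuesday of March 2014: Mar 25 2014.
Last Tuesday of April 2014: Apr 29 2014.
Last Tuesday of May 2014: May 27 2014.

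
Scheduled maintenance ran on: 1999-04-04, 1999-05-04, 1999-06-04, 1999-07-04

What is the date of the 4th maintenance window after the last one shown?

The day-of-month is always 4 (30, 31, 30 days between events).
So this recurs on the 4th of each month.
August 1999: 1999-08-04.
September 1999: 1999-09-04.
October 1999: 1999-10-04.
Next: November 1999 → 1999-11-04.

1999-11-04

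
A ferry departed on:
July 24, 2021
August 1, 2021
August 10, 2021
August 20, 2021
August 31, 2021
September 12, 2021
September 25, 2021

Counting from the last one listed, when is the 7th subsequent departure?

Gaps: 8, 9, 10, 11, 12, 13 days — each gap is 1 larger than the previous one.
Next gap: 14 days. September 25, 2021 + 14 days = October 9, 2021.
Next gap: 15 days. October 9, 2021 + 15 days = October 24, 2021.
Next gap: 16 days. October 24, 2021 + 16 days = November 9, 2021.
Next gap: 17 days. November 9, 2021 + 17 days = November 26, 2021.
Next gap: 18 days. November 26, 2021 + 18 days = December 14, 2021.
Next gap: 19 days. December 14, 2021 + 19 days = January 2, 2022.
Next gap: 20 days. January 2, 2022 + 20 days = January 22, 2022.

January 22, 2022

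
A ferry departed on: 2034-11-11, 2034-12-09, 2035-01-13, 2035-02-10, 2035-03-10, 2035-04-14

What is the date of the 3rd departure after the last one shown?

2035-07-14

Gaps: 28, 35, 28, 28, 35 days — a mix of 28 and 35. Every date is a Saturday.
Each is the 2nd Saturday of its month.
May 2035 — 2nd Saturday is 2035-05-12.
2nd Saturday of June 2035: 2035-06-09.
July 2035 — 2nd Saturday is 2035-07-14.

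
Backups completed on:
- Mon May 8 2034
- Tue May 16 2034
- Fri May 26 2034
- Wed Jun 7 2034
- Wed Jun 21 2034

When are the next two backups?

Fri Jul 7 2034, Tue Jul 25 2034

The spacing grows by 2 each time: 8, 10, 12, 14 days.
Next gap: 16 days. Wed Jun 21 2034 + 16 days = Fri Jul 7 2034.
Next gap: 18 days. Fri Jul 7 2034 + 18 days = Tue Jul 25 2034.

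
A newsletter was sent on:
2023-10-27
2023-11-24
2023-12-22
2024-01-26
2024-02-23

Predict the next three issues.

2024-03-22, 2024-04-26, 2024-05-24

These are Fridays at 28- or 35-day spacing (28, 28, 35, 28).
The pattern: 4th Friday of the month.
March 2024 — 4th Friday is 2024-03-22.
4th Friday of April 2024: 2024-04-26.
May 2024 — 4th Friday is 2024-05-24.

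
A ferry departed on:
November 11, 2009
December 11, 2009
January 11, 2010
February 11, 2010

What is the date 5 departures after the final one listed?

July 11, 2010

The day-of-month is always 11 (30, 31, 31 days between events).
So this recurs on the 11th of each month.
March 2010: March 11, 2010.
Next: April 2010 → April 11, 2010.
May 2010: May 11, 2010.
June 2010: June 11, 2010.
Next: July 2010 → July 11, 2010.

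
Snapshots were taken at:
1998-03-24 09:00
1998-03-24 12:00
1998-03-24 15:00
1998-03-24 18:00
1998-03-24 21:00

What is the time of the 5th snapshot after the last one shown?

1998-03-25 12:00

The interval is a steady 3 hours (3, 3, 3, 3).
1998-03-24 21:00 + 3 h = 1998-03-25 00:00.
1998-03-25 00:00 + 3 h = 1998-03-25 03:00.
1998-03-25 03:00 + 3 h = 1998-03-25 06:00.
1998-03-25 06:00 + 3 h = 1998-03-25 09:00.
1998-03-25 09:00 + 3 h = 1998-03-25 12:00.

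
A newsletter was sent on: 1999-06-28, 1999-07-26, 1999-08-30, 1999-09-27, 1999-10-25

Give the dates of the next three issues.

1999-11-29, 1999-12-27, 2000-01-31

All Mondays; the gaps (28, 35, 28, 28) vary with month length.
This is the last Monday of each month.
November 1999 ends with Monday 1999-11-29.
Last Monday of December 1999: 1999-12-27.
Last Monday of January 2000: 2000-01-31.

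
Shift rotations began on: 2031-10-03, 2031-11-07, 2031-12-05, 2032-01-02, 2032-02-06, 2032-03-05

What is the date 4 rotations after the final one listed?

2032-07-02

All dates are Fridays, 35, 28, 28, 35, 28 days apart.
Specifically, the 1st Friday of each month.
April 2032 — 1st Friday is 2032-04-02.
May 2032 — 1st Friday is 2032-05-07.
1st Friday of June 2032: 2032-06-04.
July 2032 — 1st Friday is 2032-07-02.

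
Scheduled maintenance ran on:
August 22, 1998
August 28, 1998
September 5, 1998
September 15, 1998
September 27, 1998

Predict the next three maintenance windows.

October 11, 1998; October 27, 1998; November 14, 1998

Gaps: 6, 8, 10, 12 days — each gap is 2 larger than the previous one.
Next gap: 14 days. September 27, 1998 + 14 days = October 11, 1998.
Next gap: 16 days. October 11, 1998 + 16 days = October 27, 1998.
Next gap: 18 days. October 27, 1998 + 18 days = November 14, 1998.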